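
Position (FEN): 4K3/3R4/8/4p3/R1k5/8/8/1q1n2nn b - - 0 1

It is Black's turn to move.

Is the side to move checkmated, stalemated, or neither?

Black to move; black king on c4.
In check: yes, from the white rook on a4.
Legal moves for Black: Kc5, Kb5, Kc3, Kb3, Qb4.
Black is in check but has 5 legal moves → neither.

neither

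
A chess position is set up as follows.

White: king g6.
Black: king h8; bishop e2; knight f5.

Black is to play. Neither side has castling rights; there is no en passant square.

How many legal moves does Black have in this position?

18

Black to move; king on h8.
In check: no.
Legal moves: Kg8, Ng7, Ne7+, Nh6, Nd6, Nh4+, Nd4, Ng3, Ne3, Ba6, Bh5+, Bb5, Bg4, Bc4, Bf3, Bd3, Bf1, Bd1.
Count: 18.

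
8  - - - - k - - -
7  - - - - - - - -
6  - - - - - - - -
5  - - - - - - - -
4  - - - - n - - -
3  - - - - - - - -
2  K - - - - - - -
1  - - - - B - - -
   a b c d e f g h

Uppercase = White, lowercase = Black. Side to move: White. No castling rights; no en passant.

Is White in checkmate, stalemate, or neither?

White to move; white king on a2.
In check: no.
Legal moves for White: Kb3, Ka3, Kb2, Kb1, Ka1, Ba5, Bh4, Bb4, Bg3, Bc3, Bf2, Bd2.
White has 12 legal moves and is not in check → neither.

neither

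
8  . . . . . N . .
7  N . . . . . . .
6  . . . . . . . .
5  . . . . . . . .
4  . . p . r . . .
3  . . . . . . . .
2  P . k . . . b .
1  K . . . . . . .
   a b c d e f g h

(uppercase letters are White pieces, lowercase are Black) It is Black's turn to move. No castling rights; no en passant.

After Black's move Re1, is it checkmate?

After Re1: white king on a1; in check: yes, from the black rook on e1.
King squares — b1: attacked by Re1; a2: own pawn; b2: attacked by Kc2.
White has no legal moves → checkmate.

yes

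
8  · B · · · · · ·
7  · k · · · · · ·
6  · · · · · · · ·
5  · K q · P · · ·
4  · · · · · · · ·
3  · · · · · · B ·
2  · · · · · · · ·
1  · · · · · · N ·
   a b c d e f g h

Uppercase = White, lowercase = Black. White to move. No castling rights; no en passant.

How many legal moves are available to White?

White to move; king on b5.
In check: yes, from the black queen on c5.
Legal moves: Kxc5, Ka4.
Count: 2.

2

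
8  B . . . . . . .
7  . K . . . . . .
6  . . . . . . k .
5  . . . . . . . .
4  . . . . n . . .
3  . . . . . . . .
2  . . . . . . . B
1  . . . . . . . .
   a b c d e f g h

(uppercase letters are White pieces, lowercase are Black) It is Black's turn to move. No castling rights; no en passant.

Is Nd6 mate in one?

After Nd6: white king on b7; in check: yes, from the black knight on d6.
White has 7 legal replies: Kb8, Kc7, Ka7, Kc6, Kb6, Ka6, Bxd6.
In check but a legal move exists → not checkmate.

no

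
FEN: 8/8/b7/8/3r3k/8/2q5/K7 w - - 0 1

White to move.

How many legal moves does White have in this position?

White to move; king on a1.
In check: no.
Legal moves: none.
Count: 0.

0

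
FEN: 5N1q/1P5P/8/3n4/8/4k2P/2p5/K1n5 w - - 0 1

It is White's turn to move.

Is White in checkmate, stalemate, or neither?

checkmate

White to move; white king on a1.
In check: yes, from the black queen on h8.
King squares — b1: attacked by Pc2; a2: attacked by Nc1; b2: attacked by Qh8.
Legal moves for White: none.
In check with no legal moves → checkmate.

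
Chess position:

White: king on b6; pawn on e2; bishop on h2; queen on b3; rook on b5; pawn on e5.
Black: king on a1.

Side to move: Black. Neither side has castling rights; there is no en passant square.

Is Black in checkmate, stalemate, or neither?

Black to move; black king on a1.
In check: no.
King squares — b1: attacked by Qb3; a2: attacked by Qb3; b2: attacked by Qb3.
Legal moves for Black: none.
Not in check and no legal moves → stalemate.

stalemate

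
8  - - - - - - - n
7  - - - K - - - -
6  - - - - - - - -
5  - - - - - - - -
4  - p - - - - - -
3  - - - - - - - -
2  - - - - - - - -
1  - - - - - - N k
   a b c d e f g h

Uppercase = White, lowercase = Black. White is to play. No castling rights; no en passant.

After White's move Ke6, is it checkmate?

After Ke6: black king on h1; in check: no.
Black is not in check, so this cannot be checkmate.

no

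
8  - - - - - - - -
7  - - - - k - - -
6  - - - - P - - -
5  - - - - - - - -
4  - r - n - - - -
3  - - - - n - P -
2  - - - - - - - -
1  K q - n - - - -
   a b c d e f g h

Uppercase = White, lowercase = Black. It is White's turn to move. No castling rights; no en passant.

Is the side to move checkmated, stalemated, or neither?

White to move; white king on a1.
In check: yes, from the black queen on b1.
King squares — b1: attacked by Rb4; a2: attacked by Qb1; b2: attacked by Qb1.
Legal moves for White: none.
In check with no legal moves → checkmate.

checkmate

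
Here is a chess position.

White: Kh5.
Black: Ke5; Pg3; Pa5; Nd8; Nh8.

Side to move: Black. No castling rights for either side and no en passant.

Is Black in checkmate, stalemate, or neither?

Black to move; black king on e5.
In check: no.
Legal moves for Black: Nhf7, Ng6, Ndf7, Nb7, Ne6, Nc6, Kf6, Ke6, Kd6, Kf5, Kd5, Kf4, Ke4, Kd4, a4, g2.
Black has 16 legal moves and is not in check → neither.

neither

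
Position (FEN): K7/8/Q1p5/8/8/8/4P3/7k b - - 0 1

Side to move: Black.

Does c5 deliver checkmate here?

no

After c5: white king on a8; in check: no.
White is not in check, so this cannot be checkmate.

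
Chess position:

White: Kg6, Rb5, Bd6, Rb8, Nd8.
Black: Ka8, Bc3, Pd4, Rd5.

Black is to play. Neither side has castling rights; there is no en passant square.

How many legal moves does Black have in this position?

Black to move; king on a8.
In check: yes, from the white rook on b8.
Legal moves: Ka7.
Count: 1.

1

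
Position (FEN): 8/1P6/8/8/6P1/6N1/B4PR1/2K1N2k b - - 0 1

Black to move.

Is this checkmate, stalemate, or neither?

Black to move; black king on h1.
In check: yes, from the white knight on g3.
King squares — g1: attacked by Rg2; g2: attacked by Ne1; h2: attacked by Rg2.
Legal moves for Black: none.
In check with no legal moves → checkmate.

checkmate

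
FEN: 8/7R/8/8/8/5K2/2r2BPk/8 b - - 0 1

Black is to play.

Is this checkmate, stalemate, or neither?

checkmate

Black to move; black king on h2.
In check: yes, from the white rook on h7.
King squares — g1: attacked by Bf2; h1: attacked by Rh7; g2: attacked by Kf3; g3: attacked by Bf2; h3: attacked by Pg2.
Legal moves for Black: none.
In check with no legal moves → checkmate.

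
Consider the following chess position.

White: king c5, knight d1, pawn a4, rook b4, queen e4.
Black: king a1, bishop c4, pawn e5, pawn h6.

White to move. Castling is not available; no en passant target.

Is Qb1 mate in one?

After Qb1: black king on a1; in check: yes, from the white queen on b1.
King squares — b1: attacked by Rb4; a2: attacked by Qb1; b2: attacked by Qb1.
Black has no legal moves → checkmate.

yes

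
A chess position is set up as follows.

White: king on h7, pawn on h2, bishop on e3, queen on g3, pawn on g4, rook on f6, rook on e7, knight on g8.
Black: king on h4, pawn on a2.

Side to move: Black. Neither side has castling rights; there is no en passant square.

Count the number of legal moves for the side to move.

Black to move; king on h4.
In check: yes, from the white queen on g3.
Legal moves: none.
Count: 0.

0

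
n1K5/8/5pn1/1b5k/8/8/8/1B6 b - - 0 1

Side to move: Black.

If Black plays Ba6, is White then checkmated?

no

After Ba6: white king on c8; in check: yes, from the black bishop on a6.
White has 3 legal replies: Kd8, Kb8, Kd7.
In check but a legal move exists → not checkmate.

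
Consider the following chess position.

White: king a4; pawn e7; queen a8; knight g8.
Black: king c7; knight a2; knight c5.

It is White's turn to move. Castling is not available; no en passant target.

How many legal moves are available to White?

White to move; king on a4.
In check: yes, from the black knight on c5.
Legal moves: Kb5, Ka5, Ka3.
Count: 3.

3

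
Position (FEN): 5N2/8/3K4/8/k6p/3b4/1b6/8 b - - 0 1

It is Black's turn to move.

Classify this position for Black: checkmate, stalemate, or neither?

Black to move; black king on a4.
In check: no.
Legal moves for Black include: Kb5, Ka5, Kb4, Kb3, Ka3, Bh7, Bg6, Ba6, Bf5, Bb5, Be4, Bc4, Be2, Bc2, Bf1, Bb1, Bh8, Bg7, ... (list truncated; more exist).
Black has legal moves and is not in check → neither.

neither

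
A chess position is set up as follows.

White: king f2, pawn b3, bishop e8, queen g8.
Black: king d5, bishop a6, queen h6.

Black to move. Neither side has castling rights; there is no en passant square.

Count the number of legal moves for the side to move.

6

Black to move; king on d5.
In check: yes, from the white queen on g8.
Legal moves: Kd6, Ke5, Kc5, Ke4, Kd4, Qe6.
Count: 6.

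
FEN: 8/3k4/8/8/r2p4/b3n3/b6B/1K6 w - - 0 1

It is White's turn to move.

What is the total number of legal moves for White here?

2

White to move; king on b1.
In check: yes, from the black bishop on a2.
Legal moves: Kxa2, Ka1.
Count: 2.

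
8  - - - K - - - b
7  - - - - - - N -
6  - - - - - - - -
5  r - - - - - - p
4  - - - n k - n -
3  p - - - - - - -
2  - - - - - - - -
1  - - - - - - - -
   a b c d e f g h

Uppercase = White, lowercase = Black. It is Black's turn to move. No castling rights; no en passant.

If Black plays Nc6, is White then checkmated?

no

After Nc6: white king on d8; in check: yes, from the black knight on c6.
White has 4 legal replies: Ke8, Kc8, Kd7, Kc7.
In check but a legal move exists → not checkmate.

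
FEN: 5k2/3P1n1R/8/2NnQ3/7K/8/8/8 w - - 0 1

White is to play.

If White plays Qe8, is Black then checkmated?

yes

After Qe8: black king on f8; in check: yes, from the white queen on e8.
King squares — e7: attacked by Qe8; f7: own knight; g7: attacked by Rh7; e8: attacked by Pd7; g8: attacked by Qe8.
Black has no legal moves → checkmate.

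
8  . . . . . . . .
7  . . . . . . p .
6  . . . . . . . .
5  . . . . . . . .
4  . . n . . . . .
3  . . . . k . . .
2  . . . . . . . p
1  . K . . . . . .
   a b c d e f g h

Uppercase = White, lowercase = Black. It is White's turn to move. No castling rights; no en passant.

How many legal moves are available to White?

White to move; king on b1.
In check: no.
Legal moves: Kc2, Ka2, Kc1, Ka1.
Count: 4.

4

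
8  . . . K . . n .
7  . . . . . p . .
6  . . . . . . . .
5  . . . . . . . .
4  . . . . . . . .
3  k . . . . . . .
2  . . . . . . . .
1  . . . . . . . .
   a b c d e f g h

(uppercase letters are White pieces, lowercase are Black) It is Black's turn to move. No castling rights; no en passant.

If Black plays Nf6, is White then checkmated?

no

After Nf6: white king on d8; in check: no.
White is not in check, so this cannot be checkmate.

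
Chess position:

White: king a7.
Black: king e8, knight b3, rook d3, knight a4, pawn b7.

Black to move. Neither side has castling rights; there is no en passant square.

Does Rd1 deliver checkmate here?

no

After Rd1: white king on a7; in check: no.
White is not in check, so this cannot be checkmate.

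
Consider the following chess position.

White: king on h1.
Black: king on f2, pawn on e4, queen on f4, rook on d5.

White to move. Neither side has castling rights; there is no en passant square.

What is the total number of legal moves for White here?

White to move; king on h1.
In check: no.
Legal moves: none.
Count: 0.

0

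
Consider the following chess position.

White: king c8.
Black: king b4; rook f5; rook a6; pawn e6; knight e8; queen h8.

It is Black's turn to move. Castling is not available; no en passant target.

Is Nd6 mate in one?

no

After Nd6: white king on c8; in check: yes, from the black knight on d6 and the black queen on h8.
White has 2 legal replies: Kd7, Kc7.
In check but a legal move exists → not checkmate.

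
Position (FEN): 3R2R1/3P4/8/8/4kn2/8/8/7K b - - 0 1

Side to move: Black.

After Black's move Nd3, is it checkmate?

no

After Nd3: white king on h1; in check: no.
White is not in check, so this cannot be checkmate.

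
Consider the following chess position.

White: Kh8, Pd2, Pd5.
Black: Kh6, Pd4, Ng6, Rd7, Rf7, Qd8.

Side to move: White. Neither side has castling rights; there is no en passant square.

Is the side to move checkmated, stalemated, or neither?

White to move; white king on h8.
In check: yes, from the black knight on g6 and the black queen on d8.
King squares — g7: attacked by Kh6; h7: attacked by Kh6; g8: attacked by Qd8.
Legal moves for White: none.
In check with no legal moves → checkmate.

checkmate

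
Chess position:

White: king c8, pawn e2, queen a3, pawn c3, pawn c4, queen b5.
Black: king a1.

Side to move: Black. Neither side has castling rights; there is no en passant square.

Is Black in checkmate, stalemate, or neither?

checkmate

Black to move; black king on a1.
In check: yes, from the white queen on a3.
King squares — b1: attacked by Qb5; a2: attacked by Qa3; b2: attacked by Qa3.
Legal moves for Black: none.
In check with no legal moves → checkmate.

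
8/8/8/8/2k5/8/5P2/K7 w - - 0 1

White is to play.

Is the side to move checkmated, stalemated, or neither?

neither

White to move; white king on a1.
In check: no.
Legal moves for White: Kb2, Ka2, Kb1, f3, f4.
White has 5 legal moves and is not in check → neither.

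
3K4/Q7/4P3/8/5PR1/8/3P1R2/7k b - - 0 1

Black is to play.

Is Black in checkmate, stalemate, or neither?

stalemate

Black to move; black king on h1.
In check: no.
King squares — g1: attacked by Rg4; g2: attacked by Rf2; h2: attacked by Rf2.
Legal moves for Black: none.
Not in check and no legal moves → stalemate.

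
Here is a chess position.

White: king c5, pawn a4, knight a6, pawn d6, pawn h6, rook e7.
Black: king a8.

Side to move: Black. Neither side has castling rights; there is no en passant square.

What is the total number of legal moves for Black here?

Black to move; king on a8.
In check: no.
Legal moves: none.
Count: 0.

0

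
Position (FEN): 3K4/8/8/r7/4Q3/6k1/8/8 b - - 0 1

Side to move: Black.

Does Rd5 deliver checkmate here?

no

After Rd5: white king on d8; in check: yes, from the black rook on d5.
White has 5 legal replies: Ke8, Kc8, Ke7, Kc7, Qxd5.
In check but a legal move exists → not checkmate.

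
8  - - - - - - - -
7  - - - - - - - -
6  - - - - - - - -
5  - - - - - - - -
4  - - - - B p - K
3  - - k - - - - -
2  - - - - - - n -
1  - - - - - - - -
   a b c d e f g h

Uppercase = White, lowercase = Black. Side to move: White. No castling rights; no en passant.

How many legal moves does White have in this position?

White to move; king on h4.
In check: yes, from the black knight on g2.
Legal moves: Kh5, Kg5, Kg4, Kh3, Bxg2.
Count: 5.

5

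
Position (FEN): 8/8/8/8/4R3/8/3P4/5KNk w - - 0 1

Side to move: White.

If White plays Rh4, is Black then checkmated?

After Rh4: black king on h1; in check: yes, from the white rook on h4.
King squares — g1: attacked by Kf1; g2: attacked by Kf1; h2: attacked by Rh4.
Black has no legal moves → checkmate.

yes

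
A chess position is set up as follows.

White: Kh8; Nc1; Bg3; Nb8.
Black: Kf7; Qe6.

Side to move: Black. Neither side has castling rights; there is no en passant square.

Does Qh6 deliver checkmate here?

After Qh6: white king on h8; in check: yes, from the black queen on h6.
King squares — g7: attacked by Qh6; h7: attacked by Qh6; g8: attacked by Kf7.
White has no legal moves → checkmate.

yes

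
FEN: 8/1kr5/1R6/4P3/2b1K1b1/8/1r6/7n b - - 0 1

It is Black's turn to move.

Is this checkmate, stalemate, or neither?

Black to move; black king on b7.
In check: yes, from the white rook on b6.
King squares — a6: attacked by Rb6; b6: available; c6: attacked by Rb6; a7: available; c7: own rook; a8: available; b8: attacked by Rb6; c8: available.
Legal moves for Black: Kc8, Ka8, Ka7, Kxb6, Rxb6.
Black is in check but has 5 legal moves → neither.

neither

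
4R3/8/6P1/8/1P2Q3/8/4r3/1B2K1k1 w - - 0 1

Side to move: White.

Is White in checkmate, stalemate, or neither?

White to move; white king on e1.
In check: yes, from the black rook on e2.
Legal moves for White: Kxe2, Kd1, Qxe2.
White is in check but has 3 legal moves → neither.

neither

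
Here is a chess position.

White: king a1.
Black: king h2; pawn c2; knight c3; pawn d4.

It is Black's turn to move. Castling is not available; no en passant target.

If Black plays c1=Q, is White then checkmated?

yes

After c1=Q: white king on a1; in check: yes, from the black queen on c1.
King squares — b1: attacked by Qc1; a2: attacked by Nc3; b2: attacked by Qc1.
White has no legal moves → checkmate.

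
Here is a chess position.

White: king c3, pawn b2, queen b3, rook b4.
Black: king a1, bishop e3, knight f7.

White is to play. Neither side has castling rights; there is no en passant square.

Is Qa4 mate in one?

After Qa4: black king on a1; in check: yes, from the white queen on a4.
Black has 1 legal reply: Kb1.
In check but a legal move exists → not checkmate.

no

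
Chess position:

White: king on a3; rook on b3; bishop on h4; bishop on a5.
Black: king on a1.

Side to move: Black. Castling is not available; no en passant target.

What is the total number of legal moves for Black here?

Black to move; king on a1.
In check: no.
Legal moves: none.
Count: 0.

0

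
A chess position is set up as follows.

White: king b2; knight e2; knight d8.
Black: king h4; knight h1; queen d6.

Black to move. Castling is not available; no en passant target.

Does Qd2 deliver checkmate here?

After Qd2: white king on b2; in check: yes, from the black queen on d2.
White has 4 legal replies: Kb3, Ka3, Kb1, Ka1.
In check but a legal move exists → not checkmate.

no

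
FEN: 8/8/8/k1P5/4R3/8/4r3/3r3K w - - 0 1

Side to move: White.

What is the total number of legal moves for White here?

White to move; king on h1.
In check: yes, from the black rook on d1.
Legal moves: none.
Count: 0.

0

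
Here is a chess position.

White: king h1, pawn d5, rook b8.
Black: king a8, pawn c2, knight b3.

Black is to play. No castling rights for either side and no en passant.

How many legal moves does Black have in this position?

Black to move; king on a8.
In check: yes, from the white rook on b8.
Legal moves: Kxb8, Ka7.
Count: 2.

2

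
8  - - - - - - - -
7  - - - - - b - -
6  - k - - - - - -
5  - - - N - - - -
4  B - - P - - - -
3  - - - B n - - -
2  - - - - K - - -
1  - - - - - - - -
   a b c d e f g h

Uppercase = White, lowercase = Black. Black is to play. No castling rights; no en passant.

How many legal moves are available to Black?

5

Black to move; king on b6.
In check: yes, from the white knight on d5.
Legal moves: Kb7, Ka7, Ka5, Bxd5, Nxd5.
Count: 5.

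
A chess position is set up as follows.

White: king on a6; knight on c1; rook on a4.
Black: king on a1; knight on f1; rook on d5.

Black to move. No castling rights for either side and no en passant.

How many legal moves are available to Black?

Black to move; king on a1.
In check: yes, from the white rook on a4.
Legal moves: Kb2, Kb1.
Count: 2.

2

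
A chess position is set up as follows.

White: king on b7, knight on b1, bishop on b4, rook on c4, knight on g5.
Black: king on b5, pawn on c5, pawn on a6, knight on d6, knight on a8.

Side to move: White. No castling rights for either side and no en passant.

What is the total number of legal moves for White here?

3

White to move; king on b7.
In check: yes, from the black knight on d6.
Legal moves: Kb8, Kxa8, Ka7.
Count: 3.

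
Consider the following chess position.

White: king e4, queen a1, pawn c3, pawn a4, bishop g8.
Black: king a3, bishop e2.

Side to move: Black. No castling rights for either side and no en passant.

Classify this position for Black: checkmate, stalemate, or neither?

checkmate

Black to move; black king on a3.
In check: yes, from the white queen on a1.
King squares — a2: attacked by Qa1; b2: attacked by Qa1; b3: attacked by Bg8; a4: attacked by Qa1; b4: attacked by Pc3.
Legal moves for Black: none.
In check with no legal moves → checkmate.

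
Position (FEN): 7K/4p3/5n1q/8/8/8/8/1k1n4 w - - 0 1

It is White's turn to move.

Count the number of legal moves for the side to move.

0

White to move; king on h8.
In check: yes, from the black queen on h6.
Legal moves: none.
Count: 0.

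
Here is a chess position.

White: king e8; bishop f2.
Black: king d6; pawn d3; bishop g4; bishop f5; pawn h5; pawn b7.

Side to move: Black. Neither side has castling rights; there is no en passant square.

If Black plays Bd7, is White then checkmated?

After Bd7: white king on e8; in check: yes, from the black bishop on d7.
White has 3 legal replies: Kf8, Kd8, Kf7.
In check but a legal move exists → not checkmate.

no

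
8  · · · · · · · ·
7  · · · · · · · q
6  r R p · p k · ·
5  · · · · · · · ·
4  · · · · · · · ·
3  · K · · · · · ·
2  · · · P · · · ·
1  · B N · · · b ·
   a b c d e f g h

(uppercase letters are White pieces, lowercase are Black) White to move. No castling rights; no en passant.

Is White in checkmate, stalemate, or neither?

White to move; white king on b3.
In check: no.
Legal moves for White include: Rb8, Rb7, Rxc6, Rxa6, Rb5, Rb4, Kc4, Kb4, Kc3, Kb2, Nd3, Ne2, Na2, Bxh7, Bg6, Bf5, Be4, Bd3, ... (list truncated; more exist).
White has legal moves and is not in check → neither.

neither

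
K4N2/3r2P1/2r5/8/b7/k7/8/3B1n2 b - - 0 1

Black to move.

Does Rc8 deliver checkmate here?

yes

After Rc8: white king on a8; in check: yes, from the black rook on c8.
King squares — a7: attacked by Rd7; b7: attacked by Rd7; b8: attacked by Rc8.
White has no legal moves → checkmate.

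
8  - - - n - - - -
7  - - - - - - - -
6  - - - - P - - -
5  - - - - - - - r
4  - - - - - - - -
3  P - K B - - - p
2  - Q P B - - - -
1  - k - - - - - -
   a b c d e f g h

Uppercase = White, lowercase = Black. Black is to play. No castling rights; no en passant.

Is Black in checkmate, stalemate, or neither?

checkmate

Black to move; black king on b1.
In check: yes, from the white queen on b2.
King squares — a1: attacked by Qb2; c1: attacked by Qb2; a2: attacked by Qb2; b2: attacked by Kc3; c2: attacked by Qb2.
Legal moves for Black: none.
In check with no legal moves → checkmate.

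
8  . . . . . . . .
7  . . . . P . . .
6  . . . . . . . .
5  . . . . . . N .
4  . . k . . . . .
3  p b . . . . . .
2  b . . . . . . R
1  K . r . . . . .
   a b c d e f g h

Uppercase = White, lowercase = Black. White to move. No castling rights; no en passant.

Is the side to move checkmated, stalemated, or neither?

White to move; white king on a1.
In check: yes, from the black rook on c1.
King squares — b1: attacked by Rc1; a2: attacked by Bb3; b2: attacked by Pa3.
Legal moves for White: none.
In check with no legal moves → checkmate.

checkmate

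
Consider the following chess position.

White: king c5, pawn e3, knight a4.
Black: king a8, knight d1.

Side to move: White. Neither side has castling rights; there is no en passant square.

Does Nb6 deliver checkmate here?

no

After Nb6: black king on a8; in check: yes, from the white knight on b6.
Black has 3 legal replies: Kb8, Kb7, Ka7.
In check but a legal move exists → not checkmate.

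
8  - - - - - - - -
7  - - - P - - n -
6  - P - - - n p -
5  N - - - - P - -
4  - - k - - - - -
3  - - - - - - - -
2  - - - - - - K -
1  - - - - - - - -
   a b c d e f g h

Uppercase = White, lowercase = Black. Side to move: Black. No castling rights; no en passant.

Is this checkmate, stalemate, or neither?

neither

Black to move; black king on c4.
In check: yes, from the white knight on a5.
King squares — b3: attacked by Na5; c3: available; d3: available; b4: available; d4: available; b5: available; c5: available; d5: available.
Legal moves for Black: Kd5, Kc5, Kb5, Kd4, Kb4, Kd3, Kc3.
Black is in check but has 7 legal moves → neither.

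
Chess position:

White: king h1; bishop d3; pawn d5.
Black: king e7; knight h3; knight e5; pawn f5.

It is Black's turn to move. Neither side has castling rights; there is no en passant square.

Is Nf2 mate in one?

no

After Nf2: white king on h1; in check: yes, from the black knight on f2.
White has 3 legal replies: Kh2, Kg2, Kg1.
In check but a legal move exists → not checkmate.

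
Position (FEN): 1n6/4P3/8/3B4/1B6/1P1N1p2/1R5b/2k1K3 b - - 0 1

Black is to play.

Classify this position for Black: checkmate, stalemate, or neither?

checkmate

Black to move; black king on c1.
In check: yes, from the white knight on d3.
King squares — b1: attacked by Rb2; d1: attacked by Ke1; b2: attacked by Nd3; c2: attacked by Rb2; d2: attacked by Ke1.
Legal moves for Black: none.
In check with no legal moves → checkmate.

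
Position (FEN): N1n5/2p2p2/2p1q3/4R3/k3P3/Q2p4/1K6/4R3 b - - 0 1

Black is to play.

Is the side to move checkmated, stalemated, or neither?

checkmate

Black to move; black king on a4.
In check: yes, from the white queen on a3.
King squares — a3: attacked by Kb2; b3: attacked by Kb2; b4: attacked by Qa3; a5: attacked by Qa3; b5: attacked by Re5.
Legal moves for Black: none.
In check with no legal moves → checkmate.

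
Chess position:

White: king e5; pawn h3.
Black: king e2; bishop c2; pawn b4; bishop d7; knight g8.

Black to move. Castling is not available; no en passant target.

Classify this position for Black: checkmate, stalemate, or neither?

neither

Black to move; black king on e2.
In check: no.
Legal moves for Black include: Ne7, Nh6, Nf6, Be8, Bc8, Be6, Bc6, Bdf5, Bb5, Bg4, Bda4, Bxh3, Kf3, Ke3, Kd3, Kf2, Kd2, Kf1, ... (list truncated; more exist).
Black has legal moves and is not in check → neither.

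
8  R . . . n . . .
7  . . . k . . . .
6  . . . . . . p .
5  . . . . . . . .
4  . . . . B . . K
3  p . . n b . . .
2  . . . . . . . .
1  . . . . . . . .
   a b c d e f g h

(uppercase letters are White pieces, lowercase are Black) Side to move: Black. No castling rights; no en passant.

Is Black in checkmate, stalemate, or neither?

Black to move; black king on d7.
In check: no.
Legal moves for Black include: Ng7, Nc7, Nf6, Nd6, Ke7, Kc7, Ke6, Kd6, Ba7, Bh6, Bb6, Bg5+, Bc5, Bf4, Bd4, Bf2+, Bd2, Bg1, ... (list truncated; more exist).
Black has legal moves and is not in check → neither.

neither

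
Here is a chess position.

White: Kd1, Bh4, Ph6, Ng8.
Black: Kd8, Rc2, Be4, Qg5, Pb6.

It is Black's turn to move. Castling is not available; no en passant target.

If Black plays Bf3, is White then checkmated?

no

After Bf3: white king on d1; in check: yes, from the black bishop on f3.
White has 2 legal replies: Kxc2, Ke1.
In check but a legal move exists → not checkmate.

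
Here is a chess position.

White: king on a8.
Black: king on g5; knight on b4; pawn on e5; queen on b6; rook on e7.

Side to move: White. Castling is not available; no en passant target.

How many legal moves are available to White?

0

White to move; king on a8.
In check: no.
Legal moves: none.
Count: 0.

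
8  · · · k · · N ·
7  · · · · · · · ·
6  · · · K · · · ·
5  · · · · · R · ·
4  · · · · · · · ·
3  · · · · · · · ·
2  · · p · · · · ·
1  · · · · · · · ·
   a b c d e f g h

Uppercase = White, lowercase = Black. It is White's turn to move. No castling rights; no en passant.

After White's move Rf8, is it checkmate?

yes

After Rf8: black king on d8; in check: yes, from the white rook on f8.
King squares — c7: attacked by Kd6; d7: attacked by Kd6; e7: attacked by Kd6; c8: attacked by Rf8; e8: attacked by Rf8.
Black has no legal moves → checkmate.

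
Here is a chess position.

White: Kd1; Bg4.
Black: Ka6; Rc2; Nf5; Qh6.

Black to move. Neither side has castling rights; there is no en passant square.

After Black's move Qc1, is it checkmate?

yes

After Qc1: white king on d1; in check: yes, from the black queen on c1.
King squares — c1: attacked by Rc2; e1: attacked by Qc1; c2: attacked by Qc1; d2: attacked by Qc1; e2: attacked by Rc2.
White has no legal moves → checkmate.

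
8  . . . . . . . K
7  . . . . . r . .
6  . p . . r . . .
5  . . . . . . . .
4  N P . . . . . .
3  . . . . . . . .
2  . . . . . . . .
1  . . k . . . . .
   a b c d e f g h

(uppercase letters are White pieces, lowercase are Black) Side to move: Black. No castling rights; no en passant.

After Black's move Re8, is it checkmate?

After Re8: white king on h8; in check: yes, from the black rook on e8.
King squares — g7: attacked by Rf7; h7: attacked by Rf7; g8: attacked by Re8.
White has no legal moves → checkmate.

yes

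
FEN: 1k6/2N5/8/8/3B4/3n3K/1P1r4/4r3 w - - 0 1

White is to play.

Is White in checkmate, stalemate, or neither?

White to move; white king on h3.
In check: no.
Legal moves for White include: Ne8, Na8, Ne6, Na6+, Nd5, Nb5, Bh8, Bg7, Ba7+, Bf6, Bb6, Be5, Bc5, Be3, Bc3, Bf2, Bg1, Kh4, ... (list truncated; more exist).
White has legal moves and is not in check → neither.

neither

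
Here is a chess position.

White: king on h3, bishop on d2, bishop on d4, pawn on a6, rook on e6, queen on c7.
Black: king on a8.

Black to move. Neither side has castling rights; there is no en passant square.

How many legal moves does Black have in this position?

Black to move; king on a8.
In check: no.
Legal moves: none.
Count: 0.

0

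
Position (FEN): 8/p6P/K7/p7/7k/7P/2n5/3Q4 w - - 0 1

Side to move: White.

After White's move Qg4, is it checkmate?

After Qg4: black king on h4; in check: yes, from the white queen on g4.
King squares — g3: attacked by Qg4; h3: attacked by Qg4; g4: attacked by Ph3; g5: attacked by Qg4; h5: attacked by Qg4.
Black has no legal moves → checkmate.

yes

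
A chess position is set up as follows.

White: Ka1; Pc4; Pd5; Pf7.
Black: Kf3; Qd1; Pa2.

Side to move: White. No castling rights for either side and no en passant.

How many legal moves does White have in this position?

2

White to move; king on a1.
In check: yes, from the black queen on d1.
Legal moves: Kb2, Kxa2.
Count: 2.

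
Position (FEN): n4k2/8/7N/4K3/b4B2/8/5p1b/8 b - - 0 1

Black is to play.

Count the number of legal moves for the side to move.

Black to move; king on f8.
In check: no.
Legal moves: Ke8, Kg7, Ke7, Nc7, Nb6, Be8, Bd7, Bc6, Bb5, Bb3, Bc2, Bd1, Bxf4+, Bg3, Bg1, f1=Q, f1=R, f1=B, f1=N.
Count: 19.

19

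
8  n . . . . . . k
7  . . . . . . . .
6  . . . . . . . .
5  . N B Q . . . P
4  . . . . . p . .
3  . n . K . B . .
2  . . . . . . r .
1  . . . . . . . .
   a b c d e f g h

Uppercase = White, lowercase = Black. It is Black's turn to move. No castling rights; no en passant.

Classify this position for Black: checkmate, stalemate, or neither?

Black to move; black king on h8.
In check: no.
Legal moves for Black include: Kh7, Kg7, Nc7, Nb6, Nxc5+, Na5, Nd4, Nd2, Nc1+, Na1, Rg8, Rg7, Rg6, Rg5, Rg4, Rg3, Rh2, Rf2, ... (list truncated; more exist).
Black has legal moves and is not in check → neither.

neither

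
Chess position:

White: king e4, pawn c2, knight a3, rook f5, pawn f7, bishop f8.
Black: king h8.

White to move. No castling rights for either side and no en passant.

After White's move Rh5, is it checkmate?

yes

After Rh5: black king on h8; in check: yes, from the white rook on h5.
King squares — g7: attacked by Bf8; h7: attacked by Rh5; g8: attacked by Pf7.
Black has no legal moves → checkmate.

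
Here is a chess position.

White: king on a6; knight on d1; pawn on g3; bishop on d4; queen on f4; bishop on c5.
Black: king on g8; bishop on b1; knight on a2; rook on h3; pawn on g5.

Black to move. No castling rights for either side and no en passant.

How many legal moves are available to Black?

Black to move; king on g8.
In check: no.
Legal moves: Kh7, Rh8, Rh7, Rh6+, Rh5, Rh4, Rxg3, Rh2, Rh1, Nb4+, Nc3, Nc1, Bh7, Bg6, Bf5, Be4, Bd3+, Bc2, gxf4, g4.
Count: 20.

20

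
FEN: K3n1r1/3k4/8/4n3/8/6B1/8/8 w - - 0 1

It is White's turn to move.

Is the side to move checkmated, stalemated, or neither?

neither

White to move; white king on a8.
In check: no.
Legal moves for White: Kb8, Kb7, Ka7, Bxe5, Bh4, Bf4, Bh2, Bf2, Be1.
White has 9 legal moves and is not in check → neither.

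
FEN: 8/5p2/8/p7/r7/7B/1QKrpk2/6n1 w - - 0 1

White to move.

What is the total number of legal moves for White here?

White to move; king on c2.
In check: yes, from the black rook on d2.
Legal moves: Kc3, Kb3, Kxd2, Kc1, Kb1.
Count: 5.

5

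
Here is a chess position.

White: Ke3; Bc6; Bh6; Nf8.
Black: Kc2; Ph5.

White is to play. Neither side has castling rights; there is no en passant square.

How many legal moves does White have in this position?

White to move; king on e3.
In check: no.
Legal moves: Nh7, Nd7, Ng6, Ne6, Bg7, Bg5, Bf4, Be8, Ba8, Bd7, Bb7, Bd5, Bb5, Be4+, Ba4+, Bf3, Bg2, Bh1, Kf4, Ke4, Kd4, Kf3, Kf2, Ke2.
Count: 24.

24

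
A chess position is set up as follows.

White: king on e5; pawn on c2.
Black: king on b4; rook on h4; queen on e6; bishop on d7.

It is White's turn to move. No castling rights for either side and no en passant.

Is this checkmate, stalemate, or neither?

checkmate

White to move; white king on e5.
In check: yes, from the black queen on e6.
King squares — d4: attacked by Rh4; e4: attacked by Rh4; f4: attacked by Rh4; d5: attacked by Qe6; f5: attacked by Qe6; d6: attacked by Qe6; e6: attacked by Bd7; f6: attacked by Qe6.
Legal moves for White: none.
In check with no legal moves → checkmate.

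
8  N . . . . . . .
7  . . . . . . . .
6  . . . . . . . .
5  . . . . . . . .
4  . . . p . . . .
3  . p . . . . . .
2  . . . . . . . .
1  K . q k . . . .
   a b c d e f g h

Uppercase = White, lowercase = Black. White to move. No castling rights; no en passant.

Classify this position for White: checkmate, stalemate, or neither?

checkmate

White to move; white king on a1.
In check: yes, from the black queen on c1.
King squares — b1: attacked by Qc1; a2: attacked by Pb3; b2: attacked by Qc1.
Legal moves for White: none.
In check with no legal moves → checkmate.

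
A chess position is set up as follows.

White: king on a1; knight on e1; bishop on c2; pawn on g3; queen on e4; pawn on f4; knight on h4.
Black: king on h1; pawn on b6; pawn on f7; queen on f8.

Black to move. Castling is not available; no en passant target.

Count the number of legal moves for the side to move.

Black to move; king on h1.
In check: yes, from the white queen on e4.
Legal moves: Kh2, Kg1.
Count: 2.

2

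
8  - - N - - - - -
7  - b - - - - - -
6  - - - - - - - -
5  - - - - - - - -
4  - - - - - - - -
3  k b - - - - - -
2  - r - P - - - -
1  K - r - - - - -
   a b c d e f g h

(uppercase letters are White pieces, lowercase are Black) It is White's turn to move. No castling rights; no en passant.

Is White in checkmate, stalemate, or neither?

checkmate

White to move; white king on a1.
In check: yes, from the black rook on c1.
King squares — b1: attacked by Rc1; a2: attacked by Rb2; b2: attacked by Ka3.
Legal moves for White: none.
In check with no legal moves → checkmate.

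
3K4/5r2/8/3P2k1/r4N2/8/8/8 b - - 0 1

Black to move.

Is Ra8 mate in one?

yes

After Ra8: white king on d8; in check: yes, from the black rook on a8.
King squares — c7: attacked by Rf7; d7: attacked by Rf7; e7: attacked by Rf7; c8: attacked by Ra8; e8: attacked by Ra8.
White has no legal moves → checkmate.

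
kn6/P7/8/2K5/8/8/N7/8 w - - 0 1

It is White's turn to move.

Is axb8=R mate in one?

no

After axb8=R: black king on a8; in check: yes, from the white rook on b8.
Black has 2 legal replies: Kxb8, Ka7.
In check but a legal move exists → not checkmate.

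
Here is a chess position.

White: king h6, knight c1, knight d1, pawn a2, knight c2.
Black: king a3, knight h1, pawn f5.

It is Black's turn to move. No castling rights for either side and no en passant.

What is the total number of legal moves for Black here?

Black to move; king on a3.
In check: yes, from the white knight on c2.
Legal moves: Ka4.
Count: 1.

1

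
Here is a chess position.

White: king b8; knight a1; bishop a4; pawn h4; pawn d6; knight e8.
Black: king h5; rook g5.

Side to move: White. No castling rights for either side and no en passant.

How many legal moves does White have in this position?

White to move; king on b8.
In check: no.
Legal moves: Ng7+, Nc7, Nf6+, Kc8, Ka8, Kc7, Kb7, Ka7, Bd7, Bc6, Bb5, Bb3, Bc2, Bd1+, Nb3, Nc2, hxg5, d7.
Count: 18.

18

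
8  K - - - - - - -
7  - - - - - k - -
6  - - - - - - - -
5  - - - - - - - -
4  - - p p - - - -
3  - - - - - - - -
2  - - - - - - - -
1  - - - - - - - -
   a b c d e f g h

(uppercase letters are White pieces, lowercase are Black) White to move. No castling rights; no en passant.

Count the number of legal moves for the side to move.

3

White to move; king on a8.
In check: no.
Legal moves: Kb8, Kb7, Ka7.
Count: 3.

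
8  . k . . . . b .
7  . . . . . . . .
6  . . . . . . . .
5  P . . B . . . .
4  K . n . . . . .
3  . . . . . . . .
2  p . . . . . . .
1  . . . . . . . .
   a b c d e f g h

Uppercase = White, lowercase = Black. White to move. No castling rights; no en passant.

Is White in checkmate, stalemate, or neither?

neither

White to move; white king on a4.
In check: no.
Legal moves for White: Bxg8, Ba8, Bf7, Bb7, Be6, Bc6, Be4, Bxc4, Bf3, Bg2, Bh1, Kb5, Kb4, Kb3, a6.
White has 15 legal moves and is not in check → neither.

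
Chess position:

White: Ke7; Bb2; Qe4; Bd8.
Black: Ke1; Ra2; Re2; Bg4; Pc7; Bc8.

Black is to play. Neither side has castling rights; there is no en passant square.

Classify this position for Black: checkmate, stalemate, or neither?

neither

Black to move; black king on e1.
In check: no.
Legal moves for Black include: Bcd7, Bb7, Bce6, Ba6, Bcf5, Bgd7, Bge6, Bh5, Bgf5, Bh3, Bf3, Rxe4+, Re3, Ra8, Ra7, Ra6, Ra5, Ra4, ... (list truncated; more exist).
Black has legal moves and is not in check → neither.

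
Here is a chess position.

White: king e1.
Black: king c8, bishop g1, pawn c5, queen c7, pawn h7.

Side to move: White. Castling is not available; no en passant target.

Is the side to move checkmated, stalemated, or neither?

White to move; white king on e1.
In check: no.
Legal moves for White: Ke2, Kd2, Kf1, Kd1.
White has 4 legal moves and is not in check → neither.

neither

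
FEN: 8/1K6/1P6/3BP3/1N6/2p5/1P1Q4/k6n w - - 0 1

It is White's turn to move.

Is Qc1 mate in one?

yes

After Qc1: black king on a1; in check: yes, from the white queen on c1.
King squares — b1: attacked by Qc1; a2: attacked by Nb4; b2: attacked by Qc1.
Black has no legal moves → checkmate.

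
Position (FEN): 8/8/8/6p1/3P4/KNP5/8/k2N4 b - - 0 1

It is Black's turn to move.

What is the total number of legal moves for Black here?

Black to move; king on a1.
In check: yes, from the white knight on b3.
Legal moves: Kb1.
Count: 1.

1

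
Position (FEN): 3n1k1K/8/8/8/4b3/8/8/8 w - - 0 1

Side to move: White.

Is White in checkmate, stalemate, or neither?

White to move; white king on h8.
In check: no.
King squares — g7: attacked by Kf8; h7: attacked by Be4; g8: attacked by Kf8.
Legal moves for White: none.
Not in check and no legal moves → stalemate.

stalemate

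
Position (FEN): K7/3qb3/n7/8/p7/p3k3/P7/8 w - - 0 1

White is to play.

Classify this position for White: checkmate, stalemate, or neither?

stalemate

White to move; white king on a8.
In check: no.
King squares — a7: attacked by Qd7; b7: attacked by Qd7; b8: attacked by Na6.
Legal moves for White: none.
Not in check and no legal moves → stalemate.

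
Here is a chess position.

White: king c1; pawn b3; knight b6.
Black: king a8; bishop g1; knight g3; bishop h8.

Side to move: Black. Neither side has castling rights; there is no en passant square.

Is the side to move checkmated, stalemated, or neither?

neither

Black to move; black king on a8.
In check: yes, from the white knight on b6.
King squares — a7: available; b7: available; b8: available.
Legal moves for Black: Kb8, Kb7, Ka7, Bxb6.
Black is in check but has 4 legal moves → neither.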